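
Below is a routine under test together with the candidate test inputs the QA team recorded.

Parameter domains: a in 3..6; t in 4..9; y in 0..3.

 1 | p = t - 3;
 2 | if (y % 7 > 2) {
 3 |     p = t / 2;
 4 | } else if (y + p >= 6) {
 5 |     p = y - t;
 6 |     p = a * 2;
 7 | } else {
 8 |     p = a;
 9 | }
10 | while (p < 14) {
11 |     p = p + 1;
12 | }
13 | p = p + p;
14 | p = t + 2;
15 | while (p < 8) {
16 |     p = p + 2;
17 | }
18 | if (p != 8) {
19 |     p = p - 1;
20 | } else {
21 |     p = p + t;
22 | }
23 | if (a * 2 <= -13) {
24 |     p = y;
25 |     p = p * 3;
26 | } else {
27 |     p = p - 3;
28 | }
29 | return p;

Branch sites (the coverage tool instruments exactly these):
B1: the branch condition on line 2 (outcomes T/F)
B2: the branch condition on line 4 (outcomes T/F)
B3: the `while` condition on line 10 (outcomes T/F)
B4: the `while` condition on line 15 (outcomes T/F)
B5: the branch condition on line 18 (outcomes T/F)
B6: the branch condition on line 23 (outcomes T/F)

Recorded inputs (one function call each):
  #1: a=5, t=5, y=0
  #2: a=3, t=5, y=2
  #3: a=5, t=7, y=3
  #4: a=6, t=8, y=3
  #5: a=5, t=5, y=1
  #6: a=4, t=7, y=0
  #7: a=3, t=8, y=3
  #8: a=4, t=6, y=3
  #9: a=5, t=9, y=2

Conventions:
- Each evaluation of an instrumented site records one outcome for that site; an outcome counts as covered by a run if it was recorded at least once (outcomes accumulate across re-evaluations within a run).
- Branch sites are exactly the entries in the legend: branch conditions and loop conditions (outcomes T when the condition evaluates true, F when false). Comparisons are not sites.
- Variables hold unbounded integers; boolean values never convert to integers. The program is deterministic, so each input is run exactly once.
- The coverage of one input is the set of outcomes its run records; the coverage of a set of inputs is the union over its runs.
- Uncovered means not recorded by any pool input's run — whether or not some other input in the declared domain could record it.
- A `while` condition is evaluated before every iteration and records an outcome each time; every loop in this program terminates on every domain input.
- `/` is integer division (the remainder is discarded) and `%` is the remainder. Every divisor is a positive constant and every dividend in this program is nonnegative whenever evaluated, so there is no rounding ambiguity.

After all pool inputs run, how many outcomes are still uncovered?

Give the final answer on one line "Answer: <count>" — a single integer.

input #1, a=5, t=5, y=0: events B1->F, B2->F, B3->T, B3->T, B3->T, B3->T, B3->T, B3->T, B3->T, B3->T, B3->T, B3->F, B4->T, B4->F, ...; outcomes B1=F, B2=F, B3=T, B3=F, B4=T, B4=F, B5=T, B6=F
input #2, a=3, t=5, y=2: events B1->F, B2->F, B3->T, B3->T, B3->T, B3->T, B3->T, B3->T, B3->T, B3->T, B3->T, B3->T, B3->T, B3->F, ...; outcomes B1=F, B2=F, B3=T, B3=F, B4=T, B4=F, B5=T, B6=F
input #3, a=5, t=7, y=3: events B1->T, B3->T, B3->T, B3->T, B3->T, B3->T, B3->T, B3->T, B3->T, B3->T, B3->T, B3->T, B3->F, B4->F, ...; outcomes B1=T, B3=T, B3=F, B4=F, B5=T, B6=F
input #4, a=6, t=8, y=3: events B1->T, B3->T, B3->T, B3->T, B3->T, B3->T, B3->T, B3->T, B3->T, B3->T, B3->T, B3->F, B4->F, B5->T, ...; outcomes B1=T, B3=T, B3=F, B4=F, B5=T, B6=F
input #5, a=5, t=5, y=1: events B1->F, B2->F, B3->T, B3->T, B3->T, B3->T, B3->T, B3->T, B3->T, B3->T, B3->T, B3->F, B4->T, B4->F, ...; outcomes B1=F, B2=F, B3=T, B3=F, B4=T, B4=F, B5=T, B6=F
input #6, a=4, t=7, y=0: events B1->F, B2->F, B3->T, B3->T, B3->T, B3->T, B3->T, B3->T, B3->T, B3->T, B3->T, B3->T, B3->F, B4->F, ...; outcomes B1=F, B2=F, B3=T, B3=F, B4=F, B5=T, B6=F
input #7, a=3, t=8, y=3: events B1->T, B3->T, B3->T, B3->T, B3->T, B3->T, B3->T, B3->T, B3->T, B3->T, B3->T, B3->F, B4->F, B5->T, ...; outcomes B1=T, B3=T, B3=F, B4=F, B5=T, B6=F
input #8, a=4, t=6, y=3: events B1->T, B3->T, B3->T, B3->T, B3->T, B3->T, B3->T, B3->T, B3->T, B3->T, B3->T, B3->T, B3->F, B4->F, ...; outcomes B1=T, B3=T, B3=F, B4=F, B5=F, B6=F
input #9, a=5, t=9, y=2: events B1->F, B2->T, B3->T, B3->T, B3->T, B3->T, B3->F, B4->F, B5->T, B6->F; outcomes B1=F, B2=T, B3=T, B3=F, B4=F, B5=T, B6=F
union over the pool: B1=T, B1=F, B2=T, B2=F, B3=T, B3=F, B4=T, B4=F, B5=T, B5=F, B6=F
uncovered (1 of 12): B6=T

Answer: 1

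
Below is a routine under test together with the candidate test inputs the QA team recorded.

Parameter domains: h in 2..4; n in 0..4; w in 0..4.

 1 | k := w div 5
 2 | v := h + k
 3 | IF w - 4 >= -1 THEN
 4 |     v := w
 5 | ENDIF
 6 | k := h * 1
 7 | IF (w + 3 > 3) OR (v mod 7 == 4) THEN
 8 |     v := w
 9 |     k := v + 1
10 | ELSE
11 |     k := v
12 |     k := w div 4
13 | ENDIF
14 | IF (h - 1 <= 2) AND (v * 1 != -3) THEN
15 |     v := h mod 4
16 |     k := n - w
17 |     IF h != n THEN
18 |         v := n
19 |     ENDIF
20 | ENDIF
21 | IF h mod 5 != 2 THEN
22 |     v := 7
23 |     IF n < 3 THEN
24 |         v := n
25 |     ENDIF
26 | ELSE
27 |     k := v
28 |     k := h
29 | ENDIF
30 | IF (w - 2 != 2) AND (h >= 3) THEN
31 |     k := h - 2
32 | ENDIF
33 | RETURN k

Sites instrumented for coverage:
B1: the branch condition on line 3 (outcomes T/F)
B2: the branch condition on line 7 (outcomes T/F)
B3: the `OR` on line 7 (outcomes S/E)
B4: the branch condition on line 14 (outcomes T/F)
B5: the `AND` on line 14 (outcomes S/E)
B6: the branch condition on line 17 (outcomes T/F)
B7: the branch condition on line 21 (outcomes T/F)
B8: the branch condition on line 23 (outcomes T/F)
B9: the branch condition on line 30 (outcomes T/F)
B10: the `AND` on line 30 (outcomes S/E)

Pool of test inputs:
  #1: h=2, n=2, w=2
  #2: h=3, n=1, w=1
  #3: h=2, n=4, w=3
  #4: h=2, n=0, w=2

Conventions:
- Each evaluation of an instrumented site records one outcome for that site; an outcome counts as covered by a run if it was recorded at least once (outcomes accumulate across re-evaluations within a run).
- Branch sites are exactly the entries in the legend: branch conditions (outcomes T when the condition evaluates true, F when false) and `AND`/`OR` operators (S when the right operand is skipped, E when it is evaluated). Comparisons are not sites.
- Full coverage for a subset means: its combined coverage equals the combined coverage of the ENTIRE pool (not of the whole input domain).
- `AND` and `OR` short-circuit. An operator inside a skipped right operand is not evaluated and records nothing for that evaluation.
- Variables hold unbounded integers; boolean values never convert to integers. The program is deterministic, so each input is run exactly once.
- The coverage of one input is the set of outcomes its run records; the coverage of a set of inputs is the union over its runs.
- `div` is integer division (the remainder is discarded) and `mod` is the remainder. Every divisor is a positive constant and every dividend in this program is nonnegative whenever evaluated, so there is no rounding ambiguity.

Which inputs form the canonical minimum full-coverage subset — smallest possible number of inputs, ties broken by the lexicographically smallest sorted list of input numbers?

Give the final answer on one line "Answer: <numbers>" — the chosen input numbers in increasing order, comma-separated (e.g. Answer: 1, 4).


run #1 (h=2, n=2, w=2) records B1=F, B2=T, B3=S, B4=T, B5=E, B6=F, B7=F, B9=F, B10=E
run #2 (h=3, n=1, w=1) records B1=F, B2=T, B3=S, B4=T, B5=E, B6=T, B7=T, B8=T, B9=T, B10=E
run #3 (h=2, n=4, w=3) records B1=T, B2=T, B3=S, B4=T, B5=E, B6=T, B7=F, B9=F, B10=E
run #4 (h=2, n=0, w=2) records B1=F, B2=T, B3=S, B4=T, B5=E, B6=T, B7=F, B9=F, B10=E
pool-wide coverage (14 outcomes): B1=T, B1=F, B2=T, B3=S, B4=T, B5=E, B6=T, B6=F, B7=T, B7=F, B8=T, B9=T, B9=F, B10=E
no size-1 subset reaches all 14 outcomes (best union: 10/14)
no size-2 subset reaches all 14 outcomes (best union: 13/14)
the canonical winner is {1, 2, 3}: size 3, full 14-outcome coverage, earliest index list among size-3 covers
Answer: 1, 2, 3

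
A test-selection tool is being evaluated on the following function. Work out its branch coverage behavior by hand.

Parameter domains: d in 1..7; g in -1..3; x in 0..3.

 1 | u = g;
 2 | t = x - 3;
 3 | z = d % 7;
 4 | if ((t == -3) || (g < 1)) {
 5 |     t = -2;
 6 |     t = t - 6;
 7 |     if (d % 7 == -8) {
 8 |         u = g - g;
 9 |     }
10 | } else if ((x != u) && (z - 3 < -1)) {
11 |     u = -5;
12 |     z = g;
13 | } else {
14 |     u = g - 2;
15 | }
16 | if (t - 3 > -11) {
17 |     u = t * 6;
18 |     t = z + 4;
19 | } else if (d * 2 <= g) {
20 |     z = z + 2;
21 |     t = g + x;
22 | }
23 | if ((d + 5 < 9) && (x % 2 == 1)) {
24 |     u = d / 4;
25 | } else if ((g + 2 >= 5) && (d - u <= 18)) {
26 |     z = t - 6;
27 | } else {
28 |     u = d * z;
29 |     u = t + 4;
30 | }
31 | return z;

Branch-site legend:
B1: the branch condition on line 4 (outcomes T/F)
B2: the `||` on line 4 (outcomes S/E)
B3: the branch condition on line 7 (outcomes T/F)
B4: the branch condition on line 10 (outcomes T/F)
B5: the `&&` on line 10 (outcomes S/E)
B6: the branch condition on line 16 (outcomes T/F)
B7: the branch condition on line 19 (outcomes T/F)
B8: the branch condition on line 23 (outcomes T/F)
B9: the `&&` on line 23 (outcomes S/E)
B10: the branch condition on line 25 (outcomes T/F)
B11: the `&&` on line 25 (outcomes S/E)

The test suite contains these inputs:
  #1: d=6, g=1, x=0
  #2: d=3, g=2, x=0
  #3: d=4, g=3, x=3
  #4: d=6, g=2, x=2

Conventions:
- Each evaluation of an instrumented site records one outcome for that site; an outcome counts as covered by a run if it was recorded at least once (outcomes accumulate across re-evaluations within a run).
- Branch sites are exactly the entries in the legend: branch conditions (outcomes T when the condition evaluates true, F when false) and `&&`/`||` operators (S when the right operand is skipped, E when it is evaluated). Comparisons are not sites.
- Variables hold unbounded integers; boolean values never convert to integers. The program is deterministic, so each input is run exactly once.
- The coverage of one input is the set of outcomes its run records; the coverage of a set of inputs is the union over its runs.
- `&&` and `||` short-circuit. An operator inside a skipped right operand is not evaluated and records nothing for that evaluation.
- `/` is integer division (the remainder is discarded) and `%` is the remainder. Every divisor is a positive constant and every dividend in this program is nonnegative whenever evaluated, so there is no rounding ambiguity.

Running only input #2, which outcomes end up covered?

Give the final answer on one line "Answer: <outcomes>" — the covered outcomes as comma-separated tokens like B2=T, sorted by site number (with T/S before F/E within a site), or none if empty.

Event log for input #2 (d=3, g=2, x=0):
  B2->S, B1->T, B3->F, B6->F, B7->F, B9->E, B8->F, B11->S, B10->F
deduplicating events, the covered set is: B1=T, B2=S, B3=F, B6=F, B7=F, B8=F, B9=E, B10=F, B11=S

Answer: B1=T, B2=S, B3=F, B6=F, B7=F, B8=F, B9=E, B10=F, B11=S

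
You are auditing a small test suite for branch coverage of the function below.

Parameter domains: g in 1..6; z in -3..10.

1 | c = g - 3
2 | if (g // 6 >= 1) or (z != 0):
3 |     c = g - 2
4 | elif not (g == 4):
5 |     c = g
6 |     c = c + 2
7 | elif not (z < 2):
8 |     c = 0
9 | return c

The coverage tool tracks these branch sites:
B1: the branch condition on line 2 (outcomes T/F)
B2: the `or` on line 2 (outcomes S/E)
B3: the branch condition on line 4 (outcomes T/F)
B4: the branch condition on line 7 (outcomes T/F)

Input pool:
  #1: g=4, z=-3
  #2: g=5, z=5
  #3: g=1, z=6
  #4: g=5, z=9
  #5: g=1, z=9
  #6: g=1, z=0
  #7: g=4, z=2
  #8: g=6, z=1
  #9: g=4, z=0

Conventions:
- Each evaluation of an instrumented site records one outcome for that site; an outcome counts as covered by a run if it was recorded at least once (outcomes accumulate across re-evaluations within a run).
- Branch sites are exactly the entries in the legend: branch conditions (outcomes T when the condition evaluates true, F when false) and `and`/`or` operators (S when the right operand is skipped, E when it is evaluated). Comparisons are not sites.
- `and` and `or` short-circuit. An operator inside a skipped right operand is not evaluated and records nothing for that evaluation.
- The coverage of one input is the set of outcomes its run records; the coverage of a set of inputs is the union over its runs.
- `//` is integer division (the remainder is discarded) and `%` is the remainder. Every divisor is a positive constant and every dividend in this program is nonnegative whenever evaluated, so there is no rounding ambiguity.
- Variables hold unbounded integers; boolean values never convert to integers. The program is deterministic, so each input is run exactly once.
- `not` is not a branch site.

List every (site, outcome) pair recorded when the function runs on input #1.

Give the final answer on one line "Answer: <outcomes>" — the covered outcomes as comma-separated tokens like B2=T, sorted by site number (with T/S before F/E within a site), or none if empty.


Tracing the run of input #1 (g=4, z=-3):
  B2->E, B1->T
distinct outcomes covered: B1=T, B2=E
Answer: B1=T, B2=E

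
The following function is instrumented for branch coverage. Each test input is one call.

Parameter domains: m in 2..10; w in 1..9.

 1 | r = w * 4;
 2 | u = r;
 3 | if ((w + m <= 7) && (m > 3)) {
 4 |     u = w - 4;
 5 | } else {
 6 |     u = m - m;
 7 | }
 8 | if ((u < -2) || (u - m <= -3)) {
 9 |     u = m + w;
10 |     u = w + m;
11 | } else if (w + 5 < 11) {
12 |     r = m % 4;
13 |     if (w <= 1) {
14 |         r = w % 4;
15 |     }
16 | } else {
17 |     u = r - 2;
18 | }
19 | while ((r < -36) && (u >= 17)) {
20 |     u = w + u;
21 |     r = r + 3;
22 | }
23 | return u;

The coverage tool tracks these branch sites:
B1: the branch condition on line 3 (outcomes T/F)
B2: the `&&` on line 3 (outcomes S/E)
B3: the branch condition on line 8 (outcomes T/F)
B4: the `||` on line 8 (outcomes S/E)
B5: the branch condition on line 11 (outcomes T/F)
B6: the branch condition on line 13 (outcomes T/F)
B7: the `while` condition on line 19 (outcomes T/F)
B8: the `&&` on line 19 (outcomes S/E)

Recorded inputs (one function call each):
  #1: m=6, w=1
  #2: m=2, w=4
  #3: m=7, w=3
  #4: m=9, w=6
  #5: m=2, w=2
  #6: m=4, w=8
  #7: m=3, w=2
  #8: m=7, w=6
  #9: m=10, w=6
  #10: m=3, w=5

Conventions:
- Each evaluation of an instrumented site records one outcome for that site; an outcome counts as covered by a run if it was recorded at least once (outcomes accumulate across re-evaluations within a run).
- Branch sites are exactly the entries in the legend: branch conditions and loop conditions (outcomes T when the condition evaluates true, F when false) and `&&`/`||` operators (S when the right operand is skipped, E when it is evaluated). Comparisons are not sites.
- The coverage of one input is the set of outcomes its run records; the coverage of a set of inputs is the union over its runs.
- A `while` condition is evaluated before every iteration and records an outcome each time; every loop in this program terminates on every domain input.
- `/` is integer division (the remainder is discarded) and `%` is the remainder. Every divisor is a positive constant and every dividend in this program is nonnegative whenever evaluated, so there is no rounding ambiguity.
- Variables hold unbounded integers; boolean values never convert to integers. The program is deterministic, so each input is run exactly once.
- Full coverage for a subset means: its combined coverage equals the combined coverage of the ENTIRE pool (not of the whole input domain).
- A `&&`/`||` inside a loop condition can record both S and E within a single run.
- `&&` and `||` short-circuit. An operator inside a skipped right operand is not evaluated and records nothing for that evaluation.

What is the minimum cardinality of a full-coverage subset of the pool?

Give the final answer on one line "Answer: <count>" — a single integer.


input #1 (m=6, w=1): events B2->E, B1->T, B4->S, B3->T, B8->S, B7->F; covers B1=T, B2=E, B3=T, B4=S, B7=F, B8=S
input #2 (m=2, w=4): events B2->E, B1->F, B4->E, B3->F, B5->T, B6->F, B8->S, B7->F; covers B1=F, B2=E, B3=F, B4=E, B5=T, B6=F, B7=F, B8=S
input #3 (m=7, w=3): events B2->S, B1->F, B4->E, B3->T, B8->S, B7->F; covers B1=F, B2=S, B3=T, B4=E, B7=F, B8=S
input #4 (m=9, w=6): events B2->S, B1->F, B4->E, B3->T, B8->S, B7->F; covers B1=F, B2=S, B3=T, B4=E, B7=F, B8=S
input #5 (m=2, w=2): events B2->E, B1->F, B4->E, B3->F, B5->T, B6->F, B8->S, B7->F; covers B1=F, B2=E, B3=F, B4=E, B5=T, B6=F, B7=F, B8=S
input #6 (m=4, w=8): events B2->S, B1->F, B4->E, B3->T, B8->S, B7->F; covers B1=F, B2=S, B3=T, B4=E, B7=F, B8=S
input #7 (m=3, w=2): events B2->E, B1->F, B4->E, B3->T, B8->S, B7->F; covers B1=F, B2=E, B3=T, B4=E, B7=F, B8=S
input #8 (m=7, w=6): events B2->S, B1->F, B4->E, B3->T, B8->S, B7->F; covers B1=F, B2=S, B3=T, B4=E, B7=F, B8=S
input #9 (m=10, w=6): events B2->S, B1->F, B4->E, B3->T, B8->S, B7->F; covers B1=F, B2=S, B3=T, B4=E, B7=F, B8=S
input #10 (m=3, w=5): events B2->S, B1->F, B4->E, B3->T, B8->S, B7->F; covers B1=F, B2=S, B3=T, B4=E, B7=F, B8=S
union over all inputs: B1=T, B1=F, B2=S, B2=E, B3=T, B3=F, B4=S, B4=E, B5=T, B6=F, B7=F, B8=S (12 outcomes)
checked all size-1 subsets: none covers 12 outcomes (max 8/12)
checked all size-2 subsets: none covers 12 outcomes (max 11/12)
the canonical winner is {1, 2, 3}: size 3, full 12-outcome coverage, earliest index list among size-3 covers
Answer: 3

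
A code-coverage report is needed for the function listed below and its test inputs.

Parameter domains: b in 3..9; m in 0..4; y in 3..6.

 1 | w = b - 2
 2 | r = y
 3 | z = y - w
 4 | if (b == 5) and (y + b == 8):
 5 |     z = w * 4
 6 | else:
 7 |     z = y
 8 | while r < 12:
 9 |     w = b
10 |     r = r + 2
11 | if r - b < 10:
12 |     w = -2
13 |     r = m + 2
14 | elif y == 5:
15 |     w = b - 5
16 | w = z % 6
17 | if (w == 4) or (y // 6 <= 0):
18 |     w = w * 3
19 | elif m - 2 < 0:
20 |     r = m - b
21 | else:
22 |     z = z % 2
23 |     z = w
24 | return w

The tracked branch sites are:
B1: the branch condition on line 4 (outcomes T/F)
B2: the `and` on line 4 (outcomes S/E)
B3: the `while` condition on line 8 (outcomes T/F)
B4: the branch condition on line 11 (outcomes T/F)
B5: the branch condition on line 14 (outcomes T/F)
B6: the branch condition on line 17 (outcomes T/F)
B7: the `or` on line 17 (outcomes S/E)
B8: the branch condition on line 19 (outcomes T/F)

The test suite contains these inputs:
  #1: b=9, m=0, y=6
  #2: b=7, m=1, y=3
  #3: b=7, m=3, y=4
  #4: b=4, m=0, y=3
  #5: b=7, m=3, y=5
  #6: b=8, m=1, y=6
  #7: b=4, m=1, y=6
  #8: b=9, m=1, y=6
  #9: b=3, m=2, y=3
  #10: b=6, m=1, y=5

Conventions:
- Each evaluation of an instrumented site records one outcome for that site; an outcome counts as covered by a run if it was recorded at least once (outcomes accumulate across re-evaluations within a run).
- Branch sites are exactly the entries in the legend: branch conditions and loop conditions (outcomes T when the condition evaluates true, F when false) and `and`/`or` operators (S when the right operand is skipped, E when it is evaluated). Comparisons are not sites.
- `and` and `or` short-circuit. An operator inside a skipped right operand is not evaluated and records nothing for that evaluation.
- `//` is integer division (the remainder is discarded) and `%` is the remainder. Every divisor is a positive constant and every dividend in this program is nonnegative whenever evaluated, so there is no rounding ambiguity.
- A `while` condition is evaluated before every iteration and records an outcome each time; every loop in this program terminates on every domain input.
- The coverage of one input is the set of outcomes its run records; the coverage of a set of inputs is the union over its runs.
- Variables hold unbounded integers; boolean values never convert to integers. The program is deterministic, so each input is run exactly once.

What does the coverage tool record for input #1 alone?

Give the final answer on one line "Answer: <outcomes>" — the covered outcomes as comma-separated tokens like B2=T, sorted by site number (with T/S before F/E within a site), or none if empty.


Simulating input #1 (b=9, m=0, y=6) step by step:
  B2->S, B1->F, B3->T, B3->T, B3->T, B3->F, B4->T, B7->E, B6->F, B8->T
collecting distinct outcomes: B1=F, B2=S, B3=T, B3=F, B4=T, B6=F, B7=E, B8=T
Answer: B1=F, B2=S, B3=T, B3=F, B4=T, B6=F, B7=E, B8=T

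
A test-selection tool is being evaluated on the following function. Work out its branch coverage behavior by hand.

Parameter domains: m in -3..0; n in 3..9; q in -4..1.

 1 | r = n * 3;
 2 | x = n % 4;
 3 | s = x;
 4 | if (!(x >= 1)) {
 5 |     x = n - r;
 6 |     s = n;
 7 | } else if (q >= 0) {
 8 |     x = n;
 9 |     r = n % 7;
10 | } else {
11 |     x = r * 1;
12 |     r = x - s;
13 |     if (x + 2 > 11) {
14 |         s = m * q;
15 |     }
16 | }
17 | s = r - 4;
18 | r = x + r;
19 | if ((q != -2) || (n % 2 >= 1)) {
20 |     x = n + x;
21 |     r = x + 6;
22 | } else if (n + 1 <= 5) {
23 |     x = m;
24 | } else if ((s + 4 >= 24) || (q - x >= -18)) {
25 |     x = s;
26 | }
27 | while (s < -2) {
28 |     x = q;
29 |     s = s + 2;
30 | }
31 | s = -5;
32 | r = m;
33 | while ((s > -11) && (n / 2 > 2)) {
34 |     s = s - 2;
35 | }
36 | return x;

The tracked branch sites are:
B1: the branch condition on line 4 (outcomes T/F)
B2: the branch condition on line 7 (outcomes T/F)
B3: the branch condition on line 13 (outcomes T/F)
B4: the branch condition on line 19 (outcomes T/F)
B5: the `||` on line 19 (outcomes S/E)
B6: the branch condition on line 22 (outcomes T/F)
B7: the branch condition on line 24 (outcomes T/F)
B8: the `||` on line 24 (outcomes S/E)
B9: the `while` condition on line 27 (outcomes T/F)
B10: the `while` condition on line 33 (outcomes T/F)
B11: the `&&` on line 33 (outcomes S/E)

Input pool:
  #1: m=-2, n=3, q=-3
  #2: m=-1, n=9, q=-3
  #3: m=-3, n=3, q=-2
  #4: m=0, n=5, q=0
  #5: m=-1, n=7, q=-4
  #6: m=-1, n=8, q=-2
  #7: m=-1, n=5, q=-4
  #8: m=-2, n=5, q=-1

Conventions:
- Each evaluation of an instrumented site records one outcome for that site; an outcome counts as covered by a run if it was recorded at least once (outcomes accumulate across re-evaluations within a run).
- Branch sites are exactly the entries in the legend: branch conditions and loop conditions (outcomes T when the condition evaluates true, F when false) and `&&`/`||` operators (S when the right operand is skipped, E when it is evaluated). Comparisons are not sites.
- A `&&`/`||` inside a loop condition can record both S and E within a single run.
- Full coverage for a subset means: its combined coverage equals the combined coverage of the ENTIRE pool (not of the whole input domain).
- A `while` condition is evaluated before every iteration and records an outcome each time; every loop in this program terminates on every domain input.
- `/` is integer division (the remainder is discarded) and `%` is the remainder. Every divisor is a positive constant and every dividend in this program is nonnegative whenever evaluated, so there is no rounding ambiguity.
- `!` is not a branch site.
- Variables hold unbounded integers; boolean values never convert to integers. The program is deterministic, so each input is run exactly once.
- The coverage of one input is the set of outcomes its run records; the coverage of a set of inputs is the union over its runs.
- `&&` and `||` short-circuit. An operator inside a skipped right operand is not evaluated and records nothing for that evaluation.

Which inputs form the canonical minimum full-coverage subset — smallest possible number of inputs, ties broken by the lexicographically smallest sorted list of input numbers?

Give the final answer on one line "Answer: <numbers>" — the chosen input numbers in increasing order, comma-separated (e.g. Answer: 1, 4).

test 1 (m=-2, n=3, q=-3) fires B1->F, B2->F, B3->F, B5->S, B4->T, B9->F, B11->E, B10->F; hits B1=F, B2=F, B3=F, B4=T, B5=S, B9=F, B10=F, B11=E
test 2 (m=-1, n=9, q=-3) fires B1->F, B2->F, B3->T, B5->S, B4->T, B9->F, B11->E, B10->T, B11->E, B10->T, B11->E, B10->T, B11->S, B10->F; hits B1=F, B2=F, B3=T, B4=T, B5=S, B9=F, B10=T, B10=F, B11=S, B11=E
test 3 (m=-3, n=3, q=-2) fires B1->F, B2->F, B3->F, B5->E, B4->T, B9->F, B11->E, B10->F; hits B1=F, B2=F, B3=F, B4=T, B5=E, B9=F, B10=F, B11=E
test 4 (m=0, n=5, q=0) fires B1->F, B2->T, B5->S, B4->T, B9->F, B11->E, B10->F; hits B1=F, B2=T, B4=T, B5=S, B9=F, B10=F, B11=E
test 5 (m=-1, n=7, q=-4) fires B1->F, B2->F, B3->T, B5->S, B4->T, B9->F, B11->E, B10->T, B11->E, B10->T, B11->E, B10->T, B11->S, B10->F; hits B1=F, B2=F, B3=T, B4=T, B5=S, B9=F, B10=T, B10=F, B11=S, B11=E
test 6 (m=-1, n=8, q=-2) fires B1->T, B5->E, B4->F, B6->F, B8->S, B7->T, B9->F, B11->E, B10->T, B11->E, B10->T, B11->E, B10->T, B11->S, ...; hits B1=T, B4=F, B5=E, B6=F, B7=T, B8=S, B9=F, B10=T, B10=F, B11=S, B11=E
test 7 (m=-1, n=5, q=-4) fires B1->F, B2->F, B3->T, B5->S, B4->T, B9->F, B11->E, B10->F; hits B1=F, B2=F, B3=T, B4=T, B5=S, B9=F, B10=F, B11=E
test 8 (m=-2, n=5, q=-1) fires B1->F, B2->F, B3->T, B5->S, B4->T, B9->F, B11->E, B10->F; hits B1=F, B2=F, B3=T, B4=T, B5=S, B9=F, B10=F, B11=E
together the pool reaches 18 outcomes: B1=T, B1=F, B2=T, B2=F, B3=T, B3=F, B4=T, B4=F, B5=S, B5=E, B6=F, B7=T, B8=S, B9=F, B10=T, B10=F, B11=S, B11=E
every size-1 subset falls short of the 18 outcomes (best: 11/18)
every size-2 subset falls short of the 18 outcomes (best: 16/18)
every size-3 subset falls short of the 18 outcomes (best: 17/18)
the canonical winner is {1, 2, 4, 6}: size 4, full 18-outcome coverage, earliest index list among size-4 covers

Answer: 1, 2, 4, 6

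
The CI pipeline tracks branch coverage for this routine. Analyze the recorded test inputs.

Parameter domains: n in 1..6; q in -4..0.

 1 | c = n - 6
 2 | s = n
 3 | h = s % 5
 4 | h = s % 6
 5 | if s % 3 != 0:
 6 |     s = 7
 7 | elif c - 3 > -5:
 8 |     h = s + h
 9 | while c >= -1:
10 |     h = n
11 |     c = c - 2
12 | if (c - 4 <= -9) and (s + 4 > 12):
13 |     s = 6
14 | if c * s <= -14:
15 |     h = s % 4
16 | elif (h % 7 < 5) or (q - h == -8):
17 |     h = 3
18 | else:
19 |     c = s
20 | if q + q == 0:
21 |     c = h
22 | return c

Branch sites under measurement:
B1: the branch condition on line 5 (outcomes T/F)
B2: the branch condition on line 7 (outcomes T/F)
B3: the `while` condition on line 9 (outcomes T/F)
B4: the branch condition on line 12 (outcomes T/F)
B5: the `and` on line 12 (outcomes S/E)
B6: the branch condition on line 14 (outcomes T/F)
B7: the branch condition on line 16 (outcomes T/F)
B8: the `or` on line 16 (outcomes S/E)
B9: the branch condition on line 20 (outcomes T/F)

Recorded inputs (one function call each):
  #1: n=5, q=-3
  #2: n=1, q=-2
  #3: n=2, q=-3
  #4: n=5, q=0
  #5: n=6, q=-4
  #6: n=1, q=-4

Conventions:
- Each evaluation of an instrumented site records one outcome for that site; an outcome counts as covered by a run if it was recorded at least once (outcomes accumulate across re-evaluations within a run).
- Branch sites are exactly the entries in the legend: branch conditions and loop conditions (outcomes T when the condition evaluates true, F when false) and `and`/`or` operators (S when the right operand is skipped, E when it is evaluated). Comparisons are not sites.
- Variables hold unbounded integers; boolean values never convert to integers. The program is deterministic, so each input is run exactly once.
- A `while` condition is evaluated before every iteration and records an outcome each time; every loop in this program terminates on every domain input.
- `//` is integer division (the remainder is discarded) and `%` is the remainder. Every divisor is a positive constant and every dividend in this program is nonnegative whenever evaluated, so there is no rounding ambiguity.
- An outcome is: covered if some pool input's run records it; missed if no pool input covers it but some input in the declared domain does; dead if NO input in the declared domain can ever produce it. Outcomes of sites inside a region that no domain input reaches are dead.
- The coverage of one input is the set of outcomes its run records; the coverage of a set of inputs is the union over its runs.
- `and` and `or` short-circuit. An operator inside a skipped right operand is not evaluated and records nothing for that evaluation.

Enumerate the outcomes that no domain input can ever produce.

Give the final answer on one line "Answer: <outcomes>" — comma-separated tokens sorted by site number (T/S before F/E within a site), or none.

exhaustive pass over the 30-input domain:
  B4=T: no domain input ever produces it -> dead
  reachable outcomes have witnesses, e.g. B1=T (e.g. n=1, q=-4), B1=F (e.g. n=3, q=-4), B2=T (e.g. n=6, q=-4), B2=F (e.g. n=3, q=-4)

Answer: B4=T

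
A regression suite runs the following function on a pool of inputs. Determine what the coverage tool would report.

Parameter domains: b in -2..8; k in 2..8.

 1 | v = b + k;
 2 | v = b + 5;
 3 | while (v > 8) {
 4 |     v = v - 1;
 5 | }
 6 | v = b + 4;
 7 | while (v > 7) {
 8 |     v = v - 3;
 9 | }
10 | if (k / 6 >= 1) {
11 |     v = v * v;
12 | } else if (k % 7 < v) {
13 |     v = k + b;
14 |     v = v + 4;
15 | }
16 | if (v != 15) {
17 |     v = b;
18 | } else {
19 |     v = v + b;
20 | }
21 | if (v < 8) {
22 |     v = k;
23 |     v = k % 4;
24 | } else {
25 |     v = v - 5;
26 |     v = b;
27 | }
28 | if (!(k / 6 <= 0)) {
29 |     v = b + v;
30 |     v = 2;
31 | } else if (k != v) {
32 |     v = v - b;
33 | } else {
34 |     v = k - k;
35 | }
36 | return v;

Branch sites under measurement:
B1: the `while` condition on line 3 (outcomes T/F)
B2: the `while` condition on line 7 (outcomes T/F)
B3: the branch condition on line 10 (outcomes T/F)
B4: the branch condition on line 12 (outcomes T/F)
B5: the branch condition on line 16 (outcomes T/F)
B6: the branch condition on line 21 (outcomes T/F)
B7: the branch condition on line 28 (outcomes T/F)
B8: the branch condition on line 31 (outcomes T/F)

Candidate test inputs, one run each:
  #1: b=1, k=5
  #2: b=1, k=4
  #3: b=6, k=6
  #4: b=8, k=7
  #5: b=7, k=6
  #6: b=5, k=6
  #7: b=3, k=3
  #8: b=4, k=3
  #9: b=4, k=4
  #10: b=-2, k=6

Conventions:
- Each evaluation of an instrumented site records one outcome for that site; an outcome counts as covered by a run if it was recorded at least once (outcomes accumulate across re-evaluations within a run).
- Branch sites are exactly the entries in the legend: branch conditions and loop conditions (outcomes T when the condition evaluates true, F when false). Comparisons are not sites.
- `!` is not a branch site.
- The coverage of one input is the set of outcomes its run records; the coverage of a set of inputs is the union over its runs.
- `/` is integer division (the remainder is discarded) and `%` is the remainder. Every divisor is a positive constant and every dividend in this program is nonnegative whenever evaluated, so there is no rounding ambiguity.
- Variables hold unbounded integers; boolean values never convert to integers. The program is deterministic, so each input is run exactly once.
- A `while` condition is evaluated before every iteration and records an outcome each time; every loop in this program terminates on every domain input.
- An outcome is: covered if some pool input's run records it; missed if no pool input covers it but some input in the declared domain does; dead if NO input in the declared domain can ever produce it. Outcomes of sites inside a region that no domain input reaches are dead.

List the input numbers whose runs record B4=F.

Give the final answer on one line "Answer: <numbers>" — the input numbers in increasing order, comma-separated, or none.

input #1 (b=1, k=5): records B4=F
input #2 (b=1, k=4): does not record B4=F
input #3 (b=6, k=6): does not record B4=F
input #4 (b=8, k=7): does not record B4=F
input #5 (b=7, k=6): does not record B4=F
input #6 (b=5, k=6): does not record B4=F
input #7 (b=3, k=3): does not record B4=F
input #8 (b=4, k=3): does not record B4=F
input #9 (b=4, k=4): does not record B4=F
input #10 (b=-2, k=6): does not record B4=F

Answer: 1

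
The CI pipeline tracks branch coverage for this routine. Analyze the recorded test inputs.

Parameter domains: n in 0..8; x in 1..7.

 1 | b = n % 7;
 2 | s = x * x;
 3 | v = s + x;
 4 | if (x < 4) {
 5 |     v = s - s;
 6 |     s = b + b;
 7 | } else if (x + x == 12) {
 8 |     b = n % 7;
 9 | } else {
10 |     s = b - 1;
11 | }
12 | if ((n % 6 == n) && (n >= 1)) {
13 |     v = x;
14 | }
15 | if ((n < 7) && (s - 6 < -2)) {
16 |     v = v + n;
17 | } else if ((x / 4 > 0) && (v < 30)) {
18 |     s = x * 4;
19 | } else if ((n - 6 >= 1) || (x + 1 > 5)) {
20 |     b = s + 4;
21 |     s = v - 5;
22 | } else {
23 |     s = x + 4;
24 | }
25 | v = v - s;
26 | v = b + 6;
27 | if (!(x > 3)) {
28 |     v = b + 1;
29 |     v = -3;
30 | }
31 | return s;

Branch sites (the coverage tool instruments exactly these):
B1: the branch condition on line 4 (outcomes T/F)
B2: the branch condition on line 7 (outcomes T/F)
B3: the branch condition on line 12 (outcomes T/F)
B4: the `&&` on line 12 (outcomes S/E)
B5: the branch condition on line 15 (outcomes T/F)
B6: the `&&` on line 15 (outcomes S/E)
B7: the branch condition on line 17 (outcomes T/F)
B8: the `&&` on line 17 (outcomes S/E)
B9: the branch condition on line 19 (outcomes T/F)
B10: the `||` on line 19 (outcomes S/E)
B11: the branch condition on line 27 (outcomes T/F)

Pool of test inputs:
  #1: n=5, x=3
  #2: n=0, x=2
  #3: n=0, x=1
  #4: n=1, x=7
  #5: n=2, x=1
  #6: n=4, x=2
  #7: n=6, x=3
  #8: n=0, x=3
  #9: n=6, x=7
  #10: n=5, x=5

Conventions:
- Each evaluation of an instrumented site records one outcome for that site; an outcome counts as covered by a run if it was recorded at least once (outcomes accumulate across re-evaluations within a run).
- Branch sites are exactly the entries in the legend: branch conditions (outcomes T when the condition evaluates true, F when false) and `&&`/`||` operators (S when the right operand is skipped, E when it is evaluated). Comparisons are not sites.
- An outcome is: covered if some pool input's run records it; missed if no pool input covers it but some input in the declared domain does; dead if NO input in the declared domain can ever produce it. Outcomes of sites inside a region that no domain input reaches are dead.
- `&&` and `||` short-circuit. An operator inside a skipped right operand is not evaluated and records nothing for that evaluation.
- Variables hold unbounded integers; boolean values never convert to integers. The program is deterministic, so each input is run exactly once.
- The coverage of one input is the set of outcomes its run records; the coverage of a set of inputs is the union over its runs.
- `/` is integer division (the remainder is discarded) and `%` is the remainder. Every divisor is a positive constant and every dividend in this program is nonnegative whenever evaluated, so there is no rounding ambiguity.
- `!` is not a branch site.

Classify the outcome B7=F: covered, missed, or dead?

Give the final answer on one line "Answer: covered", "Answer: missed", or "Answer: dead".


B7=F is recorded by pool input(s) 1, 5, 6, 7, 9 -> covered
Answer: covered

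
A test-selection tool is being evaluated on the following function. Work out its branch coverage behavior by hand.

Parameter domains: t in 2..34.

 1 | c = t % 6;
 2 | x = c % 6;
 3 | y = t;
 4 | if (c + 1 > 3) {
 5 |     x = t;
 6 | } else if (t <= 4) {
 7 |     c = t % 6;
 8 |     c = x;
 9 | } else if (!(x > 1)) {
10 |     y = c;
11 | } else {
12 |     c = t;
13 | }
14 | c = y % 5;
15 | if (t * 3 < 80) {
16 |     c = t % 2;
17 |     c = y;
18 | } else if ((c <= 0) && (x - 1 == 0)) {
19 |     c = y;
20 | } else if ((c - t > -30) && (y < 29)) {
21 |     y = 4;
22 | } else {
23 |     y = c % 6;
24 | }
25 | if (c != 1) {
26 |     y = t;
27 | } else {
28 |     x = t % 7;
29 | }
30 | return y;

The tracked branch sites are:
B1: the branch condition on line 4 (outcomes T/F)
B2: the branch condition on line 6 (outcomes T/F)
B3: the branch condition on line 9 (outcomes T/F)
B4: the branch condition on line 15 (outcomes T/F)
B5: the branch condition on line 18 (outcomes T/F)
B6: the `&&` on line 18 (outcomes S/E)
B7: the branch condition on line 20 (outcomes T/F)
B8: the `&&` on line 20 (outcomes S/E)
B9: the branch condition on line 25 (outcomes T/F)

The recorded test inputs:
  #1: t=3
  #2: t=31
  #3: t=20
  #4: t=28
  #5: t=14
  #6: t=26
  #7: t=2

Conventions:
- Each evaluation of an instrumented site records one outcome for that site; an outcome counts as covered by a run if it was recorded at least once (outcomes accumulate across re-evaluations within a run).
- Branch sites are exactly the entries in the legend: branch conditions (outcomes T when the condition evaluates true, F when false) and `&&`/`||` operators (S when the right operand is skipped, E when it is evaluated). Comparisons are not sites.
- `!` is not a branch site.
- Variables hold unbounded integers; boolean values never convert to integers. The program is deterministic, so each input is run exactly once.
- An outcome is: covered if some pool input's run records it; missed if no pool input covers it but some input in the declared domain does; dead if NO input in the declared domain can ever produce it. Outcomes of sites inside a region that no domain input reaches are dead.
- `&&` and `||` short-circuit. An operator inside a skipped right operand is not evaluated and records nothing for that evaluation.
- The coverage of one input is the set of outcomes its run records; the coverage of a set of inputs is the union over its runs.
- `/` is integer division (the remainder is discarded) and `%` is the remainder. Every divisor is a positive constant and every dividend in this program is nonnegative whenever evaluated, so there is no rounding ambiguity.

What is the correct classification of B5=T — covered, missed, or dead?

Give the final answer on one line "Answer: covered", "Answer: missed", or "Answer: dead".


no pool input records B5=T
checking all 33 inputs in the declared domain: B5=T is never recorded -> dead
Answer: dead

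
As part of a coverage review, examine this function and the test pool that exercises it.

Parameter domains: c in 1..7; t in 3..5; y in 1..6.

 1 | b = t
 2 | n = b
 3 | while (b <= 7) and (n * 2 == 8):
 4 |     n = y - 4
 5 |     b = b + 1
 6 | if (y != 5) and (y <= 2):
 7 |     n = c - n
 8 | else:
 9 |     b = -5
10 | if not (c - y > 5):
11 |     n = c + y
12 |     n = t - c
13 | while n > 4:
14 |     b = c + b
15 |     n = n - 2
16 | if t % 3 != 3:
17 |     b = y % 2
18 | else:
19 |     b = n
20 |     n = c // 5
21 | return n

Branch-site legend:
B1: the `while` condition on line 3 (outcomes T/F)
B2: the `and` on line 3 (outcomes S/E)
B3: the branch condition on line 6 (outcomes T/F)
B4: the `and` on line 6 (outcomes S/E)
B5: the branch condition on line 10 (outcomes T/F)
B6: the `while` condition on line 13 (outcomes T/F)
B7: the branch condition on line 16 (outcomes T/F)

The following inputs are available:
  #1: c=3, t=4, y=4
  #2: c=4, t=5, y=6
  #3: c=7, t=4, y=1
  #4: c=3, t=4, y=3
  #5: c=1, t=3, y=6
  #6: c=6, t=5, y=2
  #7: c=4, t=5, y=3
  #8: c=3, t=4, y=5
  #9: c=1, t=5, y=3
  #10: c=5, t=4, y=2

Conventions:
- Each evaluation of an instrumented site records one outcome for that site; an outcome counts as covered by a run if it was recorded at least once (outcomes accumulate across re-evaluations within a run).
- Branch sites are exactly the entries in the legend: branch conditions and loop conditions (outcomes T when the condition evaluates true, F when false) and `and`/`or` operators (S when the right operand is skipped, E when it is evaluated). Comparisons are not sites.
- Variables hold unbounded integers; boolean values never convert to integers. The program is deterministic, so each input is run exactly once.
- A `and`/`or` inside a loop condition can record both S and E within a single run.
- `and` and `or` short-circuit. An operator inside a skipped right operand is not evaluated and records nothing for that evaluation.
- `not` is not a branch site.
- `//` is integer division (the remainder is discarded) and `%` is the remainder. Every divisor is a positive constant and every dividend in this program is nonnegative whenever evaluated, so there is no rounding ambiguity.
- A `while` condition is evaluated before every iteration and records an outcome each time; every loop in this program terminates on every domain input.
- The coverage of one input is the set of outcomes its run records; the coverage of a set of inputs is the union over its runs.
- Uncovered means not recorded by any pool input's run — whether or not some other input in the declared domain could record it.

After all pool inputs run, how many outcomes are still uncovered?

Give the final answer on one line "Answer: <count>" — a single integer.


#1 (c=3, t=4, y=4) -> B2->E, B1->T, B2->E, B1->F, B4->E, B3->F, B5->T, B6->F, B7->T; covered: B1=T, B1=F, B2=E, B3=F, B4=E, B5=T, B6=F, B7=T
#2 (c=4, t=5, y=6) -> B2->E, B1->F, B4->E, B3->F, B5->T, B6->F, B7->T; covered: B1=F, B2=E, B3=F, B4=E, B5=T, B6=F, B7=T
#3 (c=7, t=4, y=1) -> B2->E, B1->T, B2->E, B1->F, B4->E, B3->T, B5->F, B6->T, B6->T, B6->T, B6->F, B7->T; covered: B1=T, B1=F, B2=E, B3=T, B4=E, B5=F, B6=T, B6=F, B7=T
#4 (c=3, t=4, y=3) -> B2->E, B1->T, B2->E, B1->F, B4->E, B3->F, B5->T, B6->F, B7->T; covered: B1=T, B1=F, B2=E, B3=F, B4=E, B5=T, B6=F, B7=T
#5 (c=1, t=3, y=6) -> B2->E, B1->F, B4->E, B3->F, B5->T, B6->F, B7->T; covered: B1=F, B2=E, B3=F, B4=E, B5=T, B6=F, B7=T
#6 (c=6, t=5, y=2) -> B2->E, B1->F, B4->E, B3->T, B5->T, B6->F, B7->T; covered: B1=F, B2=E, B3=T, B4=E, B5=T, B6=F, B7=T
#7 (c=4, t=5, y=3) -> B2->E, B1->F, B4->E, B3->F, B5->T, B6->F, B7->T; covered: B1=F, B2=E, B3=F, B4=E, B5=T, B6=F, B7=T
#8 (c=3, t=4, y=5) -> B2->E, B1->T, B2->E, B1->F, B4->S, B3->F, B5->T, B6->F, B7->T; covered: B1=T, B1=F, B2=E, B3=F, B4=S, B5=T, B6=F, B7=T
#9 (c=1, t=5, y=3) -> B2->E, B1->F, B4->E, B3->F, B5->T, B6->F, B7->T; covered: B1=F, B2=E, B3=F, B4=E, B5=T, B6=F, B7=T
#10 (c=5, t=4, y=2) -> B2->E, B1->T, B2->E, B1->F, B4->E, B3->T, B5->T, B6->F, B7->T; covered: B1=T, B1=F, B2=E, B3=T, B4=E, B5=T, B6=F, B7=T
union over the pool: B1=T, B1=F, B2=E, B3=T, B3=F, B4=S, B4=E, B5=T, B5=F, B6=T, B6=F, B7=T
uncovered (2 of 14): B2=S, B7=F
Answer: 2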